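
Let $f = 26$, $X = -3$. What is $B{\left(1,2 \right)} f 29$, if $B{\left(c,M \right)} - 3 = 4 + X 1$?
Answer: $3016$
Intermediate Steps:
$B{\left(c,M \right)} = 4$ ($B{\left(c,M \right)} = 3 + \left(4 - 3\right) = 3 + 1 = 4$)
$B{\left(1,2 \right)} f 29 = 4 \cdot 26 \cdot 29 = 104 \cdot 29 = 3016$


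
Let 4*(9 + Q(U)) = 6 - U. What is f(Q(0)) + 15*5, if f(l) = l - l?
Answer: 75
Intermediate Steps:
Q(U) = -15/2 - U/4 (Q(U) = -9 + (6 - U)/4 = -9 + (3/2 - U/4) = -15/2 - U/4)
f(l) = 0
f(Q(0)) + 15*5 = 0 + 15*5 = 0 + 75 = 75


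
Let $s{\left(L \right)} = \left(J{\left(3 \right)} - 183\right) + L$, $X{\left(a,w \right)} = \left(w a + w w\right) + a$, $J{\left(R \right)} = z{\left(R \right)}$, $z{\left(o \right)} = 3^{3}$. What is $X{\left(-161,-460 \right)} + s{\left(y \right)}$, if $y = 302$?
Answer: $285645$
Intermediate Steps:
$z{\left(o \right)} = 27$
$J{\left(R \right)} = 27$
$X{\left(a,w \right)} = a + w^{2} + a w$ ($X{\left(a,w \right)} = \left(a w + w^{2}\right) + a = \left(w^{2} + a w\right) + a = a + w^{2} + a w$)
$s{\left(L \right)} = -156 + L$ ($s{\left(L \right)} = \left(27 - 183\right) + L = -156 + L$)
$X{\left(-161,-460 \right)} + s{\left(y \right)} = \left(-161 + \left(-460\right)^{2} - -74060\right) + \left(-156 + 302\right) = \left(-161 + 211600 + 74060\right) + 146 = 285499 + 146 = 285645$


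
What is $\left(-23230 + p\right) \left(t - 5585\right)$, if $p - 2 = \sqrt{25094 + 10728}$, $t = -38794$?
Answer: $1030835412 - 44379 \sqrt{35822} \approx 1.0224 \cdot 10^{9}$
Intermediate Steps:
$p = 2 + \sqrt{35822}$ ($p = 2 + \sqrt{25094 + 10728} = 2 + \sqrt{35822} \approx 191.27$)
$\left(-23230 + p\right) \left(t - 5585\right) = \left(-23230 + \left(2 + \sqrt{35822}\right)\right) \left(-38794 - 5585\right) = \left(-23228 + \sqrt{35822}\right) \left(-44379\right) = 1030835412 - 44379 \sqrt{35822}$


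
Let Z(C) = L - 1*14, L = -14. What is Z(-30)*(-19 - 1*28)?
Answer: 1316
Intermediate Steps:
Z(C) = -28 (Z(C) = -14 - 1*14 = -14 - 14 = -28)
Z(-30)*(-19 - 1*28) = -28*(-19 - 1*28) = -28*(-19 - 28) = -28*(-47) = 1316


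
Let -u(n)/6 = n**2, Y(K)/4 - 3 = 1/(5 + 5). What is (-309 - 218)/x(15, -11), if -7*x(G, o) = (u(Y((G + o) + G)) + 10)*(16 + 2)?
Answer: -5425/24156 ≈ -0.22458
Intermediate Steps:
Y(K) = 62/5 (Y(K) = 12 + 4/(5 + 5) = 12 + 4/10 = 12 + 4*(1/10) = 12 + 2/5 = 62/5)
u(n) = -6*n**2
x(G, o) = 410652/175 (x(G, o) = -(-6*(62/5)**2 + 10)*(16 + 2)/7 = -(-6*3844/25 + 10)*18/7 = -(-23064/25 + 10)*18/7 = -(-22814)*18/175 = -1/7*(-410652/25) = 410652/175)
(-309 - 218)/x(15, -11) = (-309 - 218)/(410652/175) = -527*175/410652 = -5425/24156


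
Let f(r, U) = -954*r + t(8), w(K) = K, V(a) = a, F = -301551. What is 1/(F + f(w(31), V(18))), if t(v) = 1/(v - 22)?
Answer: -14/4635751 ≈ -3.0200e-6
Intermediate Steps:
t(v) = 1/(-22 + v)
f(r, U) = -1/14 - 954*r (f(r, U) = -954*r + 1/(-22 + 8) = -954*r + 1/(-14) = -954*r - 1/14 = -1/14 - 954*r)
1/(F + f(w(31), V(18))) = 1/(-301551 + (-1/14 - 954*31)) = 1/(-301551 + (-1/14 - 29574)) = 1/(-301551 - 414037/14) = 1/(-4635751/14) = -14/4635751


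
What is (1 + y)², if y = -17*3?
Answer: 2500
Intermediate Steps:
y = -51
(1 + y)² = (1 - 51)² = (-50)² = 2500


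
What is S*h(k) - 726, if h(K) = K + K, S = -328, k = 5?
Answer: -4006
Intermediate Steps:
h(K) = 2*K
S*h(k) - 726 = -656*5 - 726 = -328*10 - 726 = -3280 - 726 = -4006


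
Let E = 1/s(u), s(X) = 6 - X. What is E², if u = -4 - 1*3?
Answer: 1/169 ≈ 0.0059172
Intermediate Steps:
u = -7 (u = -4 - 3 = -7)
E = 1/13 (E = 1/(6 - 1*(-7)) = 1/(6 + 7) = 1/13 ≈ 0.076923)
E² = (1/13)² = 1/169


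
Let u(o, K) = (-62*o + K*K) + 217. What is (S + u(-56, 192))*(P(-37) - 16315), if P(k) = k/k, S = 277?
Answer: -666100620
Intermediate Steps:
P(k) = 1
u(o, K) = 217 + K**2 - 62*o (u(o, K) = (-62*o + K**2) + 217 = (K**2 - 62*o) + 217 = 217 + K**2 - 62*o)
(S + u(-56, 192))*(P(-37) - 16315) = (277 + (217 + 192**2 - 62*(-56)))*(1 - 16315) = (277 + (217 + 36864 + 3472))*(-16314) = (277 + 40553)*(-16314) = 40830*(-16314) = -666100620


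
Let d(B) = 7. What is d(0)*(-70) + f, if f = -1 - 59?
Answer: -550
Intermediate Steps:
f = -60
d(0)*(-70) + f = 7*(-70) - 60 = -490 - 60 = -550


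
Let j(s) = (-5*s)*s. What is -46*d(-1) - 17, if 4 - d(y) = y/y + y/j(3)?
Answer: -6929/45 ≈ -153.98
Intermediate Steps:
j(s) = -5*s**2
d(y) = 3 + y/45 (d(y) = 4 - (y/y + y/((-5*3**2))) = 4 - (1 + y/((-5*9))) = 4 - (1 + y/(-45)) = 4 - (1 + y*(-1/45)) = 4 - (1 - y/45) = 4 + (-1 + y/45) = 3 + y/45)
-46*d(-1) - 17 = -46*(3 + (1/45)*(-1)) - 17 = -46*(3 - 1/45) - 17 = -46*134/45 - 17 = -6164/45 - 17 = -6929/45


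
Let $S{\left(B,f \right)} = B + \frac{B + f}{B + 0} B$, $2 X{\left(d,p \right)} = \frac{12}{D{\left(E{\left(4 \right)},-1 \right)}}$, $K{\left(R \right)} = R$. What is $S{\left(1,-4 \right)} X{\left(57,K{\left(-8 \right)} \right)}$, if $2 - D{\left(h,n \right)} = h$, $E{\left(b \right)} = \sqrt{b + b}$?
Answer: $6 + 6 \sqrt{2} \approx 14.485$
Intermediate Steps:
$E{\left(b \right)} = \sqrt{2} \sqrt{b}$ ($E{\left(b \right)} = \sqrt{2 b} = \sqrt{2} \sqrt{b}$)
$D{\left(h,n \right)} = 2 - h$
$X{\left(d,p \right)} = \frac{6}{2 - 2 \sqrt{2}}$ ($X{\left(d,p \right)} = \frac{12 \frac{1}{2 - \sqrt{2} \sqrt{4}}}{2} = \frac{12 \frac{1}{2 - \sqrt{2} \cdot 2}}{2} = \frac{12 \frac{1}{2 - 2 \sqrt{2}}}{2} = \frac{6}{2 - 2 \sqrt{2}}$)
$S{\left(B,f \right)} = f + 2 B$ ($S{\left(B,f \right)} = B + \frac{B + f}{B} B = B + \left(B + f\right) = f + 2 B$)
$S{\left(1,-4 \right)} X{\left(57,K{\left(-8 \right)} \right)} = \left(-4 + 2 \cdot 1\right) \left(-3 - 3 \sqrt{2}\right) = \left(-4 + 2\right) \left(-3 - 3 \sqrt{2}\right) = - 2 \left(-3 - 3 \sqrt{2}\right) = 6 + 6 \sqrt{2}$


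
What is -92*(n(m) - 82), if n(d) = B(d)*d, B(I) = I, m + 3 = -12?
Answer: -13156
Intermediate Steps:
m = -15 (m = -3 - 12 = -15)
n(d) = d**2 (n(d) = d*d = d**2)
-92*(n(m) - 82) = -92*((-15)**2 - 82) = -92*(225 - 82) = -92*143 = -13156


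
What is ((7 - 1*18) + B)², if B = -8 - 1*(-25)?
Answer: 36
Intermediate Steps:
B = 17 (B = -8 + 25 = 17)
((7 - 1*18) + B)² = ((7 - 1*18) + 17)² = ((7 - 18) + 17)² = (-11 + 17)² = 6² = 36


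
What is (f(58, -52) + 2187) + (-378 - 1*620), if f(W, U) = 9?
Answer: 1198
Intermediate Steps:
(f(58, -52) + 2187) + (-378 - 1*620) = (9 + 2187) + (-378 - 1*620) = 2196 + (-378 - 620) = 2196 - 998 = 1198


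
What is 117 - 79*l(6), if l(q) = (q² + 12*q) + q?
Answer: -8889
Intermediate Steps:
l(q) = q² + 13*q
117 - 79*l(6) = 117 - 474*(13 + 6) = 117 - 474*19 = 117 - 79*114 = 117 - 9006 = -8889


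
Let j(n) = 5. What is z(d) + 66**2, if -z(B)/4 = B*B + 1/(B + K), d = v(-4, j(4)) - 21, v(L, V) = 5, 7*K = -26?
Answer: 229922/69 ≈ 3332.2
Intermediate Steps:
K = -26/7 (K = (1/7)*(-26) = -26/7 ≈ -3.7143)
d = -16 (d = 5 - 21 = -16)
z(B) = -4*B**2 - 4/(-26/7 + B) (z(B) = -4*(B*B + 1/(B - 26/7)) = -4*(B**2 + 1/(-26/7 + B)) = -4*B**2 - 4/(-26/7 + B))
z(d) + 66**2 = 4*(-7 - 7*(-16)**3 + 26*(-16)**2)/(-26 + 7*(-16)) + 66**2 = 4*(-7 - 7*(-4096) + 26*256)/(-26 - 112) + 4356 = 4*(-7 + 28672 + 6656)/(-138) + 4356 = 4*(-1/138)*35321 + 4356 = -70642/69 + 4356 = 229922/69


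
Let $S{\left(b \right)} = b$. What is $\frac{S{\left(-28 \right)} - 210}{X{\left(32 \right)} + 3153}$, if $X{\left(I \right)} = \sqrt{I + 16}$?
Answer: $- \frac{250138}{3313787} + \frac{952 \sqrt{3}}{9941361} \approx -0.075318$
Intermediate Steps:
$X{\left(I \right)} = \sqrt{16 + I}$
$\frac{S{\left(-28 \right)} - 210}{X{\left(32 \right)} + 3153} = \frac{-28 - 210}{\sqrt{16 + 32} + 3153} = - \frac{238}{\sqrt{48} + 3153} = - \frac{238}{4 \sqrt{3} + 3153} = - \frac{238}{3153 + 4 \sqrt{3}}$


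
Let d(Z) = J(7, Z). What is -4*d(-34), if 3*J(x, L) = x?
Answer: -28/3 ≈ -9.3333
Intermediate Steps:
J(x, L) = x/3
d(Z) = 7/3 (d(Z) = (⅓)*7 = 7/3)
-4*d(-34) = -4*7/3 = -28/3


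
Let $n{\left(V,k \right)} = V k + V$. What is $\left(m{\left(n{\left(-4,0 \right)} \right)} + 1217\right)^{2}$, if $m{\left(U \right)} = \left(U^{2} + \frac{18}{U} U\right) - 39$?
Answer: $1468944$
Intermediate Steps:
$n{\left(V,k \right)} = V + V k$
$m{\left(U \right)} = -21 + U^{2}$ ($m{\left(U \right)} = \left(U^{2} + 18\right) - 39 = \left(18 + U^{2}\right) - 39 = -21 + U^{2}$)
$\left(m{\left(n{\left(-4,0 \right)} \right)} + 1217\right)^{2} = \left(\left(-21 + \left(- 4 \left(1 + 0\right)\right)^{2}\right) + 1217\right)^{2} = \left(\left(-21 + \left(\left(-4\right) 1\right)^{2}\right) + 1217\right)^{2} = \left(\left(-21 + \left(-4\right)^{2}\right) + 1217\right)^{2} = \left(\left(-21 + 16\right) + 1217\right)^{2} = \left(-5 + 1217\right)^{2} = 1212^{2} = 1468944$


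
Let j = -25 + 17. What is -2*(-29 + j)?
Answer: 74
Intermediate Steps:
j = -8
-2*(-29 + j) = -2*(-29 - 8) = -2*(-37) = 74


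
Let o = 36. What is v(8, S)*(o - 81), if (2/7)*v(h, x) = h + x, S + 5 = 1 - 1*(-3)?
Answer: -2205/2 ≈ -1102.5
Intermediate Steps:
S = -1 (S = -5 + (1 - 1*(-3)) = -5 + (1 + 3) = -5 + 4 = -1)
v(h, x) = 7*h/2 + 7*x/2 (v(h, x) = 7*(h + x)/2 = 7*h/2 + 7*x/2)
v(8, S)*(o - 81) = ((7/2)*8 + (7/2)*(-1))*(36 - 81) = (28 - 7/2)*(-45) = (49/2)*(-45) = -2205/2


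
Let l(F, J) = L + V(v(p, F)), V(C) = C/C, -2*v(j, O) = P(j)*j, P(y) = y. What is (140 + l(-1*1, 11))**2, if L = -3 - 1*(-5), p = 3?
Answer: 20449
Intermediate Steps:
v(j, O) = -j**2/2 (v(j, O) = -j*j/2 = -j**2/2)
V(C) = 1
L = 2 (L = -3 + 5 = 2)
l(F, J) = 3 (l(F, J) = 2 + 1 = 3)
(140 + l(-1*1, 11))**2 = (140 + 3)**2 = 143**2 = 20449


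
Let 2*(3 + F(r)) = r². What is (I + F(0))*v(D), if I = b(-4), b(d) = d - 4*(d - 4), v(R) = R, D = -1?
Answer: -25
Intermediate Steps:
F(r) = -3 + r²/2
b(d) = 16 - 3*d (b(d) = d - 4*(-4 + d) = d - (-16 + 4*d) = d + (16 - 4*d) = 16 - 3*d)
I = 28 (I = 16 - 3*(-4) = 16 + 12 = 28)
(I + F(0))*v(D) = (28 + (-3 + (½)*0²))*(-1) = (28 + (-3 + (½)*0))*(-1) = (28 + (-3 + 0))*(-1) = (28 - 3)*(-1) = 25*(-1) = -25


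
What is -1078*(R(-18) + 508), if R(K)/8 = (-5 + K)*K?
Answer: -4117960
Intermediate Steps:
R(K) = 8*K*(-5 + K) (R(K) = 8*((-5 + K)*K) = 8*(K*(-5 + K)) = 8*K*(-5 + K))
-1078*(R(-18) + 508) = -1078*(8*(-18)*(-5 - 18) + 508) = -1078*(8*(-18)*(-23) + 508) = -1078*(3312 + 508) = -1078*3820 = -4117960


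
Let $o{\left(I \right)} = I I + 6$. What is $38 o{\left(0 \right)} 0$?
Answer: $0$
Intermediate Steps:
$o{\left(I \right)} = 6 + I^{2}$ ($o{\left(I \right)} = I^{2} + 6 = 6 + I^{2}$)
$38 o{\left(0 \right)} 0 = 38 \left(6 + 0^{2}\right) 0 = 38 \left(6 + 0\right) 0 = 38 \cdot 6 \cdot 0 = 228 \cdot 0 = 0$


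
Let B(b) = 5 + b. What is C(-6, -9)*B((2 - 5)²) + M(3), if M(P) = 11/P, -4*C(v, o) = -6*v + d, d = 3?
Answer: -797/6 ≈ -132.83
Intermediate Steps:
C(v, o) = -¾ + 3*v/2 (C(v, o) = -(-6*v + 3)/4 = -(3 - 6*v)/4 = -¾ + 3*v/2)
C(-6, -9)*B((2 - 5)²) + M(3) = (-¾ + (3/2)*(-6))*(5 + (2 - 5)²) + 11/3 = (-¾ - 9)*(5 + (-3)²) + 11*(⅓) = -39*(5 + 9)/4 + 11/3 = -39/4*14 + 11/3 = -273/2 + 11/3 = -797/6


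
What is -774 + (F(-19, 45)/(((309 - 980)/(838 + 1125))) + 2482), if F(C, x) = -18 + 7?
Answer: 106151/61 ≈ 1740.2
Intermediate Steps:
F(C, x) = -11
-774 + (F(-19, 45)/(((309 - 980)/(838 + 1125))) + 2482) = -774 + (-11*(838 + 1125)/(309 - 980) + 2482) = -774 + (-11/((-671/1963)) + 2482) = -774 + (-11/((-671*1/1963)) + 2482) = -774 + (-11/(-671/1963) + 2482) = -774 + (-11*(-1963/671) + 2482) = -774 + (1963/61 + 2482) = -774 + 153365/61 = 106151/61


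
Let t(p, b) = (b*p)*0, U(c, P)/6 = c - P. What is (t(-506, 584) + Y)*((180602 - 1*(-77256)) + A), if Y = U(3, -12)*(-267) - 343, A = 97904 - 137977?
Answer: -5308073805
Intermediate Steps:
A = -40073
U(c, P) = -6*P + 6*c (U(c, P) = 6*(c - P) = -6*P + 6*c)
t(p, b) = 0
Y = -24373 (Y = (-6*(-12) + 6*3)*(-267) - 343 = (72 + 18)*(-267) - 343 = 90*(-267) - 343 = -24030 - 343 = -24373)
(t(-506, 584) + Y)*((180602 - 1*(-77256)) + A) = (0 - 24373)*((180602 - 1*(-77256)) - 40073) = -24373*((180602 + 77256) - 40073) = -24373*(257858 - 40073) = -24373*217785 = -5308073805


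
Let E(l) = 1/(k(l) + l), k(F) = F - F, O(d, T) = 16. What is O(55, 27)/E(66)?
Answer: 1056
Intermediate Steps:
k(F) = 0
E(l) = 1/l (E(l) = 1/(0 + l) = 1/l)
O(55, 27)/E(66) = 16/(1/66) = 16*66 = 1056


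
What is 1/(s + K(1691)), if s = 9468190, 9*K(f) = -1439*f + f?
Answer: 9/82782052 ≈ 1.0872e-7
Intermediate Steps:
K(f) = -1438*f/9 (K(f) = (-1439*f + f)/9 = (-1438*f)/9 = -1438*f/9)
1/(s + K(1691)) = 1/(9468190 - 1438/9*1691) = 1/(9468190 - 2431658/9) = 1/(82782052/9) = 9/82782052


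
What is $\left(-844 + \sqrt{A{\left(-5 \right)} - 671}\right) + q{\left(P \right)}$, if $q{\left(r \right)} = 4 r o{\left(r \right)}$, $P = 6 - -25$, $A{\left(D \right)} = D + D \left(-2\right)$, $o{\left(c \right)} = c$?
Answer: $3000 + 3 i \sqrt{74} \approx 3000.0 + 25.807 i$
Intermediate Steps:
$A{\left(D \right)} = - D$ ($A{\left(D \right)} = D - 2 D = - D$)
$P = 31$ ($P = 6 + 25 = 31$)
$q{\left(r \right)} = 4 r^{2}$ ($q{\left(r \right)} = 4 r r = 4 r^{2}$)
$\left(-844 + \sqrt{A{\left(-5 \right)} - 671}\right) + q{\left(P \right)} = \left(-844 + \sqrt{\left(-1\right) \left(-5\right) - 671}\right) + 4 \cdot 31^{2} = \left(-844 + \sqrt{5 - 671}\right) + 4 \cdot 961 = \left(-844 + \sqrt{-666}\right) + 3844 = \left(-844 + 3 i \sqrt{74}\right) + 3844 = 3000 + 3 i \sqrt{74}$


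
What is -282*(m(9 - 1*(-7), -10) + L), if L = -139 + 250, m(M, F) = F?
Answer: -28482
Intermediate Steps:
L = 111
-282*(m(9 - 1*(-7), -10) + L) = -282*(-10 + 111) = -282*101 = -28482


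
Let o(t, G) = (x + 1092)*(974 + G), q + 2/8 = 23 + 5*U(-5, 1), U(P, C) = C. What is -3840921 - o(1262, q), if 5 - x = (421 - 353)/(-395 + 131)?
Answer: -1304186077/264 ≈ -4.9401e+6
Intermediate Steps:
q = 111/4 (q = -¼ + (23 + 5*1) = -¼ + (23 + 5) = -¼ + 28 = 111/4 ≈ 27.750)
x = 347/66 (x = 5 - (421 - 353)/(-395 + 131) = 5 - 68/(-264) = 5 - 68*(-1)/264 = 5 - 1*(-17/66) = 5 + 17/66 = 347/66 ≈ 5.2576)
o(t, G) = 35268053/33 + 72419*G/66 (o(t, G) = (347/66 + 1092)*(974 + G) = 72419*(974 + G)/66 = 35268053/33 + 72419*G/66)
-3840921 - o(1262, q) = -3840921 - (35268053/33 + (72419/66)*(111/4)) = -3840921 - (35268053/33 + 2679503/88) = -3840921 - 1*290182933/264 = -3840921 - 290182933/264 = -1304186077/264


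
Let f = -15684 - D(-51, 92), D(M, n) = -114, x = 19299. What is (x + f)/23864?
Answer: 3729/23864 ≈ 0.15626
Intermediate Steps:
f = -15570 (f = -15684 - 1*(-114) = -15684 + 114 = -15570)
(x + f)/23864 = (19299 - 15570)/23864 = 3729*(1/23864) = 3729/23864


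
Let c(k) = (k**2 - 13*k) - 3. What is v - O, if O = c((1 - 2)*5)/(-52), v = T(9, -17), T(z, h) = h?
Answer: -797/52 ≈ -15.327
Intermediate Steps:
c(k) = -3 + k**2 - 13*k
v = -17
O = -87/52 (O = (-3 + ((1 - 2)*5)**2 - 13*(1 - 2)*5)/(-52) = (-3 + (-1*5)**2 - (-13)*5)*(-1/52) = (-3 + (-5)**2 - 13*(-5))*(-1/52) = (-3 + 25 + 65)*(-1/52) = 87*(-1/52) = -87/52 ≈ -1.6731)
v - O = -17 - 1*(-87/52) = -17 + 87/52 = -797/52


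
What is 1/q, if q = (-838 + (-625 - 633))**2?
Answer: 1/4393216 ≈ 2.2762e-7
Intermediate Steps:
q = 4393216 (q = (-838 - 1258)**2 = (-2096)**2 = 4393216)
1/q = 1/4393216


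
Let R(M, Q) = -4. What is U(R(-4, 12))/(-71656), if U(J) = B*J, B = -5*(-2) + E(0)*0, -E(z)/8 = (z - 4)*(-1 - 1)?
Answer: 5/8957 ≈ 0.00055822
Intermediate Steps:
E(z) = -64 + 16*z (E(z) = -8*(z - 4)*(-1 - 1) = -8*(-4 + z)*(-2) = -8*(8 - 2*z) = -64 + 16*z)
B = 10 (B = -5*(-2) + (-64 + 16*0)*0 = 10 + (-64 + 0)*0 = 10 - 64*0 = 10 + 0 = 10)
U(J) = 10*J
U(R(-4, 12))/(-71656) = (10*(-4))/(-71656) = -40*(-1/71656) = 5/8957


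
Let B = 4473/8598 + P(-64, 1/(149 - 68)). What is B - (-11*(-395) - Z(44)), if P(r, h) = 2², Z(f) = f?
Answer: -12313711/2866 ≈ -4296.5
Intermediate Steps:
P(r, h) = 4
B = 12955/2866 (B = 4473/8598 + 4 = 4473*(1/8598) + 4 = 1491/2866 + 4 = 12955/2866 ≈ 4.5202)
B - (-11*(-395) - Z(44)) = 12955/2866 - (-11*(-395) - 1*44) = 12955/2866 - (4345 - 44) = 12955/2866 - 1*4301 = 12955/2866 - 4301 = -12313711/2866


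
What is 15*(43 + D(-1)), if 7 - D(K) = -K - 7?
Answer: 840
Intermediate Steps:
D(K) = 14 + K (D(K) = 7 - (-K - 7) = 7 - (-7 - K) = 7 + (7 + K) = 14 + K)
15*(43 + D(-1)) = 15*(43 + (14 - 1)) = 15*(43 + 13) = 15*56 = 840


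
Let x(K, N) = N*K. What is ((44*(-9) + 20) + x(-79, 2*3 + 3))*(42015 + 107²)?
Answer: -58115368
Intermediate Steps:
x(K, N) = K*N
((44*(-9) + 20) + x(-79, 2*3 + 3))*(42015 + 107²) = ((44*(-9) + 20) - 79*(2*3 + 3))*(42015 + 107²) = ((-396 + 20) - 79*(6 + 3))*(42015 + 11449) = (-376 - 79*9)*53464 = (-376 - 711)*53464 = -1087*53464 = -58115368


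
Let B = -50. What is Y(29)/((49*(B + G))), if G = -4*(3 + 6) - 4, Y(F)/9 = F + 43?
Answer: -36/245 ≈ -0.14694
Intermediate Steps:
Y(F) = 387 + 9*F (Y(F) = 9*(F + 43) = 9*(43 + F) = 387 + 9*F)
G = -40 (G = -4*9 - 4 = -36 - 4 = -40)
Y(29)/((49*(B + G))) = (387 + 9*29)/((49*(-50 - 40))) = (387 + 261)/((49*(-90))) = 648/(-4410) = 648*(-1/4410) = -36/245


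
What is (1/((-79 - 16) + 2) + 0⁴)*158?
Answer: -158/93 ≈ -1.6989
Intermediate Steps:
(1/((-79 - 16) + 2) + 0⁴)*158 = (1/(-95 + 2) + 0)*158 = (1/(-93) + 0)*158 = (-1/93 + 0)*158 = -1/93*158 = -158/93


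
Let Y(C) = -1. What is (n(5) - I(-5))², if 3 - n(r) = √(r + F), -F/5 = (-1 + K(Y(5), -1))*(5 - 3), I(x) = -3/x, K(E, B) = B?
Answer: 169/25 ≈ 6.7600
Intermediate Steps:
F = 20 (F = -5*(-1 - 1)*(5 - 3) = -(-10)*2 = -5*(-4) = 20)
n(r) = 3 - √(20 + r) (n(r) = 3 - √(r + 20) = 3 - √(20 + r))
(n(5) - I(-5))² = ((3 - √(20 + 5)) - (-3)/(-5))² = ((3 - √25) - (-3)*(-1)/5)² = ((3 - 1*5) - 1*⅗)² = ((3 - 5) - ⅗)² = (-2 - ⅗)² = (-13/5)² = 169/25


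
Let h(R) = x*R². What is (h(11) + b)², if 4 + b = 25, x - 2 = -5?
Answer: 116964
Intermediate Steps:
x = -3 (x = 2 - 5 = -3)
h(R) = -3*R²
b = 21 (b = -4 + 25 = 21)
(h(11) + b)² = (-3*11² + 21)² = (-3*121 + 21)² = (-363 + 21)² = (-342)² = 116964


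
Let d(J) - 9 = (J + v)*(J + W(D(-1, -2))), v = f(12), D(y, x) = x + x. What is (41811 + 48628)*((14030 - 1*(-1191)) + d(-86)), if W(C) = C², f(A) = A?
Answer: 1845859990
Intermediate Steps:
D(y, x) = 2*x
v = 12
d(J) = 9 + (12 + J)*(16 + J) (d(J) = 9 + (J + 12)*(J + (2*(-2))²) = 9 + (12 + J)*(J + (-4)²) = 9 + (12 + J)*(J + 16) = 9 + (12 + J)*(16 + J))
(41811 + 48628)*((14030 - 1*(-1191)) + d(-86)) = (41811 + 48628)*((14030 - 1*(-1191)) + (201 + (-86)² + 28*(-86))) = 90439*((14030 + 1191) + (201 + 7396 - 2408)) = 90439*(15221 + 5189) = 90439*20410 = 1845859990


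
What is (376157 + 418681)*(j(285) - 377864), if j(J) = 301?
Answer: -300101419794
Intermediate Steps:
(376157 + 418681)*(j(285) - 377864) = (376157 + 418681)*(301 - 377864) = 794838*(-377563) = -300101419794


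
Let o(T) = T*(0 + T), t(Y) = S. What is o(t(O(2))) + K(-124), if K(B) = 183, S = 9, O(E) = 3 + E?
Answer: 264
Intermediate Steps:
t(Y) = 9
o(T) = T**2 (o(T) = T*T = T**2)
o(t(O(2))) + K(-124) = 9**2 + 183 = 81 + 183 = 264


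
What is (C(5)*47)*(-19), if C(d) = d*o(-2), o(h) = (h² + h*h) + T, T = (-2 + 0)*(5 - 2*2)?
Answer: -26790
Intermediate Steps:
T = -2 (T = -2*(5 - 4) = -2*1 = -2)
o(h) = -2 + 2*h² (o(h) = (h² + h*h) - 2 = (h² + h²) - 2 = 2*h² - 2 = -2 + 2*h²)
C(d) = 6*d (C(d) = d*(-2 + 2*(-2)²) = d*(-2 + 2*4) = d*(-2 + 8) = d*6 = 6*d)
(C(5)*47)*(-19) = ((6*5)*47)*(-19) = (30*47)*(-19) = 1410*(-19) = -26790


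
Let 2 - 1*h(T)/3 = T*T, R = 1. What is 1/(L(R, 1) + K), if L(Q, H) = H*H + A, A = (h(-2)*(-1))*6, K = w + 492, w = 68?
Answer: 1/597 ≈ 0.0016750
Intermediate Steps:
h(T) = 6 - 3*T² (h(T) = 6 - 3*T*T = 6 - 3*T²)
K = 560 (K = 68 + 492 = 560)
A = 36 (A = ((6 - 3*(-2)²)*(-1))*6 = ((6 - 3*4)*(-1))*6 = ((6 - 12)*(-1))*6 = -6*(-1)*6 = 6*6 = 36)
L(Q, H) = 36 + H² (L(Q, H) = H*H + 36 = H² + 36 = 36 + H²)
1/(L(R, 1) + K) = 1/((36 + 1²) + 560) = 1/((36 + 1) + 560) = 1/(37 + 560) = 1/597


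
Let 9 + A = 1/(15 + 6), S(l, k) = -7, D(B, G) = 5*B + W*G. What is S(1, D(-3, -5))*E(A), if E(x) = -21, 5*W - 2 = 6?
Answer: 147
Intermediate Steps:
W = 8/5 (W = 2/5 + (1/5)*6 = 2/5 + 6/5 = 8/5 ≈ 1.6000)
D(B, G) = 5*B + 8*G/5
A = -188/21 (A = -9 + 1/(15 + 6) = -9 + 1/21 = -188/21 ≈ -8.9524)
S(1, D(-3, -5))*E(A) = -7*(-21) = 147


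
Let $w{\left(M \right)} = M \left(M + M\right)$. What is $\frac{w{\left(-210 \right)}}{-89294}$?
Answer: $- \frac{44100}{44647} \approx -0.98775$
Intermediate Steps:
$w{\left(M \right)} = 2 M^{2}$ ($w{\left(M \right)} = M 2 M = 2 M^{2}$)
$\frac{w{\left(-210 \right)}}{-89294} = \frac{2 \left(-210\right)^{2}}{-89294} = 2 \cdot 44100 \left(- \frac{1}{89294}\right) = 88200 \left(- \frac{1}{89294}\right) = - \frac{44100}{44647}$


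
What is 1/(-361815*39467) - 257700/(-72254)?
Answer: 1839946123118123/515884622360835 ≈ 3.5666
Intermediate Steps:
1/(-361815*39467) - 257700/(-72254) = -1/361815*1/39467 - 257700*(-1/72254) = -1/14279752605 + 128850/36127 = 1839946123118123/515884622360835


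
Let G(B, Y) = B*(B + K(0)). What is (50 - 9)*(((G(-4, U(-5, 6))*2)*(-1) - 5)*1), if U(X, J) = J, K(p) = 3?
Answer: -533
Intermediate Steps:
G(B, Y) = B*(3 + B) (G(B, Y) = B*(B + 3) = B*(3 + B))
(50 - 9)*(((G(-4, U(-5, 6))*2)*(-1) - 5)*1) = (50 - 9)*(((-4*(3 - 4)*2)*(-1) - 5)*1) = 41*(((-4*(-1)*2)*(-1) - 5)*1) = 41*(((4*2)*(-1) - 5)*1) = 41*((8*(-1) - 5)*1) = 41*((-8 - 5)*1) = 41*(-13*1) = 41*(-13) = -533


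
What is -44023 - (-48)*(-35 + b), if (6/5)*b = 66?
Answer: -43063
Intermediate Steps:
b = 55 (b = (⅚)*66 = 55)
-44023 - (-48)*(-35 + b) = -44023 - (-48)*(-35 + 55) = -44023 - (-48)*20 = -44023 - 1*(-960) = -44023 + 960 = -43063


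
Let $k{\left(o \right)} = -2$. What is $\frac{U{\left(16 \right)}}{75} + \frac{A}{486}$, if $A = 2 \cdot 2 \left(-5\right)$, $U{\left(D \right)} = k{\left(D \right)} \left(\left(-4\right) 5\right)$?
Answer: $\frac{598}{1215} \approx 0.49218$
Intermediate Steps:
$U{\left(D \right)} = 40$ ($U{\left(D \right)} = - 2 \left(\left(-4\right) 5\right) = \left(-2\right) \left(-20\right) = 40$)
$A = -20$ ($A = 4 \left(-5\right) = -20$)
$\frac{U{\left(16 \right)}}{75} + \frac{A}{486} = \frac{40}{75} - \frac{20}{486} = 40 \cdot \frac{1}{75} - \frac{10}{243} = \frac{8}{15} - \frac{10}{243} = \frac{598}{1215}$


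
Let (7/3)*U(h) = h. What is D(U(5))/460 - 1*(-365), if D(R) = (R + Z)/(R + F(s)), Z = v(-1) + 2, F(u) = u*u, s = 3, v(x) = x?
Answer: 6548111/17940 ≈ 365.00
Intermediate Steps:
U(h) = 3*h/7
F(u) = u²
Z = 1 (Z = -1 + 2 = 1)
D(R) = (1 + R)/(9 + R) (D(R) = (R + 1)/(R + 3²) = (1 + R)/(R + 9) = (1 + R)/(9 + R))
D(U(5))/460 - 1*(-365) = ((1 + (3/7)*5)/(9 + (3/7)*5))/460 - 1*(-365) = ((1 + 15/7)/(9 + 15/7))*(1/460) + 365 = ((22/7)/(78/7))*(1/460) + 365 = ((7/78)*(22/7))*(1/460) + 365 = (11/39)*(1/460) + 365 = 11/17940 + 365 = 6548111/17940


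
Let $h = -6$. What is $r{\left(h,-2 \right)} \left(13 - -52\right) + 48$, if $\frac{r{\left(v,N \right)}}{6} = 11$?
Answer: $4338$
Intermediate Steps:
$r{\left(v,N \right)} = 66$ ($r{\left(v,N \right)} = 6 \cdot 11 = 66$)
$r{\left(h,-2 \right)} \left(13 - -52\right) + 48 = 66 \left(13 - -52\right) + 48 = 66 \left(13 + 52\right) + 48 = 66 \cdot 65 + 48 = 4290 + 48 = 4338$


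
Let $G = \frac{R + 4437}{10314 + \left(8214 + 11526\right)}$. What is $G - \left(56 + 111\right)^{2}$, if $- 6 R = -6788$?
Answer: $- \frac{2514511313}{90162} \approx -27889.0$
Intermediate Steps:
$R = \frac{3394}{3}$ ($R = \left(- \frac{1}{6}\right) \left(-6788\right) = \frac{3394}{3} \approx 1131.3$)
$G = \frac{16705}{90162}$ ($G = \frac{\frac{3394}{3} + 4437}{10314 + \left(8214 + 11526\right)} = \frac{16705}{3 \left(10314 + 19740\right)} = \frac{16705}{3 \cdot 30054} = \frac{16705}{3} \cdot \frac{1}{30054} = \frac{16705}{90162} \approx 0.18528$)
$G - \left(56 + 111\right)^{2} = \frac{16705}{90162} - \left(56 + 111\right)^{2} = \frac{16705}{90162} - 167^{2} = \frac{16705}{90162} - 27889 = - \frac{2514511313}{90162}$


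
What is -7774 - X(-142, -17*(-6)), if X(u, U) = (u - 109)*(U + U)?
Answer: 43430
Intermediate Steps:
X(u, U) = 2*U*(-109 + u) (X(u, U) = (-109 + u)*(2*U) = 2*U*(-109 + u))
-7774 - X(-142, -17*(-6)) = -7774 - 2*(-17*(-6))*(-109 - 142) = -7774 - 2*102*(-251) = -7774 - 1*(-51204) = -7774 + 51204 = 43430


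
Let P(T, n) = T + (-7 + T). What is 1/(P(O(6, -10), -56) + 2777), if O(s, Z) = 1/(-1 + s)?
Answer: 5/13852 ≈ 0.00036096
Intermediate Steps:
P(T, n) = -7 + 2*T
1/(P(O(6, -10), -56) + 2777) = 1/((-7 + 2/(-1 + 6)) + 2777) = 1/((-7 + 2/5) + 2777) = 1/((-7 + 2*(⅕)) + 2777) = 1/((-7 + ⅖) + 2777) = 1/(-33/5 + 2777) = 1/(13852/5) = 5/13852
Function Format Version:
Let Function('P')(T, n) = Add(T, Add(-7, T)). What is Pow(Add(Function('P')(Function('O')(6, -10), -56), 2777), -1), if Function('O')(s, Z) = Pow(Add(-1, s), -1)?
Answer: Rational(5, 13852) ≈ 0.00036096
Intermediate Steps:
Function('P')(T, n) = Add(-7, Mul(2, T))
Pow(Add(Function('P')(Function('O')(6, -10), -56), 2777), -1) = Pow(Add(Add(-7, Mul(2, Pow(Add(-1, 6), -1))), 2777), -1) = Pow(Add(Add(-7, Mul(2, Pow(5, -1))), 2777), -1) = Pow(Add(Add(-7, Mul(2, Rational(1, 5))), 2777), -1) = Pow(Add(Add(-7, Rational(2, 5)), 2777), -1) = Pow(Add(Rational(-33, 5), 2777), -1) = Pow(Rational(13852, 5), -1) = Rational(5, 13852)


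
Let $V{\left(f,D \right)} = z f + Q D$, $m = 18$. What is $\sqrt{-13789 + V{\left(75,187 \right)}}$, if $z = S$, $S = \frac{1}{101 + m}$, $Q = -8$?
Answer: $\frac{2 i \sqrt{54110490}}{119} \approx 123.63 i$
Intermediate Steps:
$S = \frac{1}{119}$ ($S = \frac{1}{101 + 18} = \frac{1}{119} \approx 0.0084034$)
$z = \frac{1}{119} \approx 0.0084034$
$V{\left(f,D \right)} = - 8 D + \frac{f}{119}$ ($V{\left(f,D \right)} = \frac{f}{119} - 8 D = - 8 D + \frac{f}{119}$)
$\sqrt{-13789 + V{\left(75,187 \right)}} = \sqrt{-13789 + \left(\left(-8\right) 187 + \frac{1}{119} \cdot 75\right)} = \sqrt{-13789 + \left(-1496 + \frac{75}{119}\right)} = \sqrt{-13789 - \frac{177949}{119}} = \sqrt{- \frac{1818840}{119}} = \frac{2 i \sqrt{54110490}}{119}$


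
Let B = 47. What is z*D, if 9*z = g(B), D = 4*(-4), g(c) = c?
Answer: -752/9 ≈ -83.556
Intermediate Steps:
D = -16
z = 47/9 (z = (⅑)*47 = 47/9 ≈ 5.2222)
z*D = (47/9)*(-16) = -752/9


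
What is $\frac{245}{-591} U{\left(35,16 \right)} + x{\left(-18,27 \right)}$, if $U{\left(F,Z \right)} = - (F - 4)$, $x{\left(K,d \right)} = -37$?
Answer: $- \frac{14272}{591} \approx -24.149$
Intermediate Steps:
$U{\left(F,Z \right)} = 4 - F$ ($U{\left(F,Z \right)} = - (-4 + F) = 4 - F$)
$\frac{245}{-591} U{\left(35,16 \right)} + x{\left(-18,27 \right)} = \frac{245}{-591} \left(4 - 35\right) - 37 = 245 \left(- \frac{1}{591}\right) \left(4 - 35\right) - 37 = \left(- \frac{245}{591}\right) \left(-31\right) - 37 = \frac{7595}{591} - 37 = - \frac{14272}{591}$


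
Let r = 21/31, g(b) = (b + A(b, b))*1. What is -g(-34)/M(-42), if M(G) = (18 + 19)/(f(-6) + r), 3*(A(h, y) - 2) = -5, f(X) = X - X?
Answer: 707/1147 ≈ 0.61639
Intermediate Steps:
f(X) = 0
A(h, y) = 1/3 (A(h, y) = 2 + (1/3)*(-5) = 2 - 5/3 = 1/3)
g(b) = 1/3 + b (g(b) = (b + 1/3)*1 = (1/3 + b)*1 = 1/3 + b)
r = 21/31 (r = 21*(1/31) = 21/31 ≈ 0.67742)
M(G) = 1147/21 (M(G) = (18 + 19)/(0 + 21/31) = 37/(21/31) = 37*(31/21) = 1147/21)
-g(-34)/M(-42) = -(1/3 - 34)/1147/21 = -(-101)*21/(3*1147) = -1*(-707/1147) = 707/1147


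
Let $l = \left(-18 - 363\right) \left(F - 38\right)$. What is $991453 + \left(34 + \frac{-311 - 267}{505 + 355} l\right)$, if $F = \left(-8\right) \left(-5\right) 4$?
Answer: $\frac{219886354}{215} \approx 1.0227 \cdot 10^{6}$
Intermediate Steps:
$F = 160$ ($F = 40 \cdot 4 = 160$)
$l = -46482$ ($l = \left(-18 - 363\right) \left(160 - 38\right) = \left(-381\right) 122 = -46482$)
$991453 + \left(34 + \frac{-311 - 267}{505 + 355} l\right) = 991453 + \left(34 + \frac{-311 - 267}{505 + 355} \left(-46482\right)\right) = 991453 + \left(34 + - \frac{578}{860} \left(-46482\right)\right) = 991453 + \left(34 + \left(-578\right) \frac{1}{860} \left(-46482\right)\right) = 991453 + \left(34 - - \frac{6716649}{215}\right) = 991453 + \left(34 + \frac{6716649}{215}\right) = 991453 + \frac{6723959}{215} = \frac{219886354}{215}$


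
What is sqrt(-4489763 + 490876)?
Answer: I*sqrt(3998887) ≈ 1999.7*I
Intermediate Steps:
sqrt(-4489763 + 490876) = sqrt(-3998887) = I*sqrt(3998887)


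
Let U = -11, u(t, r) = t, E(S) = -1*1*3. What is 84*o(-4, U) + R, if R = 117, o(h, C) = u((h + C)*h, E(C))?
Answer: 5157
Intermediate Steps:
E(S) = -3 (E(S) = -1*3 = -3)
o(h, C) = h*(C + h) (o(h, C) = (h + C)*h = (C + h)*h = h*(C + h))
84*o(-4, U) + R = 84*(-4*(-11 - 4)) + 117 = 84*(-4*(-15)) + 117 = 84*60 + 117 = 5040 + 117 = 5157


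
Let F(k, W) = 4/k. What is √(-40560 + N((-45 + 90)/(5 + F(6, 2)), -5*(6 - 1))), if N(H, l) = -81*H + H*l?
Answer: I*√11965110/17 ≈ 203.47*I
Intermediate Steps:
√(-40560 + N((-45 + 90)/(5 + F(6, 2)), -5*(6 - 1))) = √(-40560 + ((-45 + 90)/(5 + 4/6))*(-81 - 5*(6 - 1))) = √(-40560 + (45/(5 + 4*(⅙)))*(-81 - 5*5)) = √(-40560 + (45/(5 + ⅔))*(-81 - 25)) = √(-40560 + (45/(17/3))*(-106)) = √(-40560 + (45*(3/17))*(-106)) = √(-40560 + (135/17)*(-106)) = √(-40560 - 14310/17) = √(-703830/17) = I*√11965110/17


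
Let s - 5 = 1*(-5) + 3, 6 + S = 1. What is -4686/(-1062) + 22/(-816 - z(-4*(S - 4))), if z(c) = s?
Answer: 211915/48321 ≈ 4.3856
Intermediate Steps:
S = -5 (S = -6 + 1 = -5)
s = 3 (s = 5 + (1*(-5) + 3) = 5 + (-5 + 3) = 5 - 2 = 3)
z(c) = 3
-4686/(-1062) + 22/(-816 - z(-4*(S - 4))) = -4686/(-1062) + 22/(-816 - 1*3) = -4686*(-1/1062) + 22/(-816 - 3) = 781/177 + 22/(-819) = 781/177 + 22*(-1/819) = 781/177 - 22/819 = 211915/48321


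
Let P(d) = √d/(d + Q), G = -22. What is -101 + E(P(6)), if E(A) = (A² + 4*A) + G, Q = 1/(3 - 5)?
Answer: -14859/121 + 8*√6/11 ≈ -121.02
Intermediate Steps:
Q = -½ (Q = 1/(-2) = -½ ≈ -0.50000)
P(d) = √d/(-½ + d) (P(d) = √d/(d - ½) = √d/(-½ + d))
E(A) = -22 + A² + 4*A (E(A) = (A² + 4*A) - 22 = -22 + A² + 4*A)
-101 + E(P(6)) = -101 + (-22 + (2*√6/(-1 + 2*6))² + 4*(2*√6/(-1 + 2*6))) = -101 + (-22 + (2*√6/(-1 + 12))² + 4*(2*√6/(-1 + 12))) = -101 + (-22 + (2*√6/11)² + 4*(2*√6/11)) = -101 + (-22 + 24/121 + 8*√6/11) = -101 + (-2638/121 + 8*√6/11) = -14859/121 + 8*√6/11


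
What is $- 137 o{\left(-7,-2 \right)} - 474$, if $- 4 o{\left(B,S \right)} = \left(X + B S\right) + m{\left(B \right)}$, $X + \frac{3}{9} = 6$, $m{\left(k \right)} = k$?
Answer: $- \frac{241}{6} \approx -40.167$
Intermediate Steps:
$X = \frac{17}{3}$ ($X = - \frac{1}{3} + 6 = \frac{17}{3} \approx 5.6667$)
$o{\left(B,S \right)} = - \frac{17}{12} - \frac{B}{4} - \frac{B S}{4}$ ($o{\left(B,S \right)} = - \frac{\left(\frac{17}{3} + B S\right) + B}{4} = - \frac{\frac{17}{3} + B + B S}{4} = - \frac{17}{12} - \frac{B}{4} - \frac{B S}{4}$)
$- 137 o{\left(-7,-2 \right)} - 474 = - 137 \left(- \frac{17}{12} - - \frac{7}{4} - \left(- \frac{7}{4}\right) \left(-2\right)\right) - 474 = - 137 \left(- \frac{17}{12} + \frac{7}{4} - \frac{7}{2}\right) - 474 = \left(-137\right) \left(- \frac{19}{6}\right) - 474 = \frac{2603}{6} - 474 = - \frac{241}{6}$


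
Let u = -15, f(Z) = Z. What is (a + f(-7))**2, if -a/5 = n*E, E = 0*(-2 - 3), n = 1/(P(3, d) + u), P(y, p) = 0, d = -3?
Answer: 49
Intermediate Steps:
n = -1/15 (n = 1/(0 - 15) = 1/(-15) = -1/15 ≈ -0.066667)
E = 0 (E = 0*(-5) = 0)
a = 0 (a = -(-1)*0/3 = -5*0 = 0)
(a + f(-7))**2 = (0 - 7)**2 = (-7)**2 = 49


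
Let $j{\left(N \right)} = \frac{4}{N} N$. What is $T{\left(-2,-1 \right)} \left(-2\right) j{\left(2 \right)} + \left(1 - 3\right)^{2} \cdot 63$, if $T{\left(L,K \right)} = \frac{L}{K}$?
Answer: $236$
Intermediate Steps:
$j{\left(N \right)} = 4$
$T{\left(-2,-1 \right)} \left(-2\right) j{\left(2 \right)} + \left(1 - 3\right)^{2} \cdot 63 = - \frac{2}{-1} \left(-2\right) 4 + \left(1 - 3\right)^{2} \cdot 63 = \left(-2\right) \left(-1\right) \left(-2\right) 4 + \left(-2\right)^{2} \cdot 63 = 2 \left(-2\right) 4 + 4 \cdot 63 = \left(-4\right) 4 + 252 = -16 + 252 = 236$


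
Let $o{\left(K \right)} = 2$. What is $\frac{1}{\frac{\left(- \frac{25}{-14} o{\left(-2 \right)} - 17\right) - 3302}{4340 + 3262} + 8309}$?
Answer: $\frac{8869}{73688653} \approx 0.00012036$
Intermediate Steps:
$\frac{1}{\frac{\left(- \frac{25}{-14} o{\left(-2 \right)} - 17\right) - 3302}{4340 + 3262} + 8309} = \frac{1}{\frac{\left(- \frac{25}{-14} \cdot 2 - 17\right) - 3302}{4340 + 3262} + 8309} = \frac{1}{\frac{\left(\left(-25\right) \left(- \frac{1}{14}\right) 2 - 17\right) - 3302}{7602} + 8309} = \frac{1}{\left(\left(\frac{25}{14} \cdot 2 - 17\right) - 3302\right) \frac{1}{7602} + 8309} = \frac{1}{\left(\left(\frac{25}{7} - 17\right) - 3302\right) \frac{1}{7602} + 8309} = \frac{1}{\left(- \frac{94}{7} - 3302\right) \frac{1}{7602} + 8309} = \frac{1}{\left(- \frac{23208}{7}\right) \frac{1}{7602} + 8309} = \frac{1}{- \frac{3868}{8869} + 8309} = \frac{1}{\frac{73688653}{8869}} = \frac{8869}{73688653}$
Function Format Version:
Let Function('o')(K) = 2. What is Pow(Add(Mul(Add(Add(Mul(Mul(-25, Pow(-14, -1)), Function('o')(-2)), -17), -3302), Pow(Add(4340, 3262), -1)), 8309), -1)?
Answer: Rational(8869, 73688653) ≈ 0.00012036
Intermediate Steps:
Pow(Add(Mul(Add(Add(Mul(Mul(-25, Pow(-14, -1)), Function('o')(-2)), -17), -3302), Pow(Add(4340, 3262), -1)), 8309), -1) = Pow(Add(Mul(Add(Add(Mul(Mul(-25, Pow(-14, -1)), 2), -17), -3302), Pow(Add(4340, 3262), -1)), 8309), -1) = Pow(Add(Mul(Add(Add(Mul(Mul(-25, Rational(-1, 14)), 2), -17), -3302), Pow(7602, -1)), 8309), -1) = Pow(Add(Mul(Add(Add(Mul(Rational(25, 14), 2), -17), -3302), Rational(1, 7602)), 8309), -1) = Pow(Add(Mul(Add(Add(Rational(25, 7), -17), -3302), Rational(1, 7602)), 8309), -1) = Pow(Add(Mul(Add(Rational(-94, 7), -3302), Rational(1, 7602)), 8309), -1) = Pow(Add(Mul(Rational(-23208, 7), Rational(1, 7602)), 8309), -1) = Pow(Add(Rational(-3868, 8869), 8309), -1) = Pow(Rational(73688653, 8869), -1) = Rational(8869, 73688653)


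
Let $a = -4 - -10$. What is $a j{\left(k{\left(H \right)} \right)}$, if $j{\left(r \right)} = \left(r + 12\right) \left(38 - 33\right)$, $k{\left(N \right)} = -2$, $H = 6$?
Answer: $300$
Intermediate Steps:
$j{\left(r \right)} = 60 + 5 r$ ($j{\left(r \right)} = \left(12 + r\right) 5 = 60 + 5 r$)
$a = 6$ ($a = -4 + 10 = 6$)
$a j{\left(k{\left(H \right)} \right)} = 6 \left(60 + 5 \left(-2\right)\right) = 6 \left(60 - 10\right) = 6 \cdot 50 = 300$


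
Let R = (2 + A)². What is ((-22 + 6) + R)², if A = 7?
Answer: 4225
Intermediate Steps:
R = 81 (R = (2 + 7)² = 9² = 81)
((-22 + 6) + R)² = ((-22 + 6) + 81)² = (-16 + 81)² = 65² = 4225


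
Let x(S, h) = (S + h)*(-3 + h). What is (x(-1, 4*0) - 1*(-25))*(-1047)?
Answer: -29316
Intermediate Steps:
x(S, h) = (-3 + h)*(S + h)
(x(-1, 4*0) - 1*(-25))*(-1047) = (((4*0)² - 3*(-1) - 12*0 - 4*0) - 1*(-25))*(-1047) = ((0² + 3 - 3*0 - 1*0) + 25)*(-1047) = ((0 + 3 + 0 + 0) + 25)*(-1047) = (3 + 25)*(-1047) = 28*(-1047) = -29316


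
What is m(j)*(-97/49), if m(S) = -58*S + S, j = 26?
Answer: 143754/49 ≈ 2933.8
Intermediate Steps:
m(S) = -57*S
m(j)*(-97/49) = (-57*26)*(-97/49) = -(-143754)/49 = -1482*(-97/49) = 143754/49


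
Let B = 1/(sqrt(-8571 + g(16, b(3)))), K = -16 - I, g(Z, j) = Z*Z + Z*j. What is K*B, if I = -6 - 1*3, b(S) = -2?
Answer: 7*I*sqrt(8347)/8347 ≈ 0.076618*I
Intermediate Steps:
I = -9 (I = -6 - 3 = -9)
g(Z, j) = Z**2 + Z*j
K = -7 (K = -16 - 1*(-9) = -16 + 9 = -7)
B = -I*sqrt(8347)/8347 (B = 1/(sqrt(-8571 + 16*(16 - 2))) = 1/(sqrt(-8571 + 16*14)) = 1/(sqrt(-8571 + 224)) = 1/(sqrt(-8347)) = 1/(I*sqrt(8347)) = -I*sqrt(8347)/8347 ≈ -0.010945*I)
K*B = -(-7)*I*sqrt(8347)/8347 = 7*I*sqrt(8347)/8347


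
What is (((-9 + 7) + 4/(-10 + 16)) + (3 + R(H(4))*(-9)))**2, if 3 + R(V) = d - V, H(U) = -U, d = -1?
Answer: 25/9 ≈ 2.7778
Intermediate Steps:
R(V) = -4 - V (R(V) = -3 + (-1 - V) = -4 - V)
(((-9 + 7) + 4/(-10 + 16)) + (3 + R(H(4))*(-9)))**2 = (((-9 + 7) + 4/(-10 + 16)) + (3 + (-4 - (-1)*4)*(-9)))**2 = ((-2 + 4/6) + (3 + (-4 - 1*(-4))*(-9)))**2 = ((-2 + 4*(1/6)) + (3 + (-4 + 4)*(-9)))**2 = ((-2 + 2/3) + (3 + 0*(-9)))**2 = (-4/3 + (3 + 0))**2 = (-4/3 + 3)**2 = (5/3)**2 = 25/9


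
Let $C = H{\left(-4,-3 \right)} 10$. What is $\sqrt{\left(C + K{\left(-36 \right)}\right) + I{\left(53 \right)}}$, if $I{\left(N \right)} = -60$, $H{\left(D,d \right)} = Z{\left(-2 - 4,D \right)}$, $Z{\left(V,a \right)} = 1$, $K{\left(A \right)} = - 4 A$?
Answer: $\sqrt{94} \approx 9.6954$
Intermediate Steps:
$H{\left(D,d \right)} = 1$
$C = 10$ ($C = 1 \cdot 10 = 10$)
$\sqrt{\left(C + K{\left(-36 \right)}\right) + I{\left(53 \right)}} = \sqrt{\left(10 - -144\right) - 60} = \sqrt{\left(10 + 144\right) - 60} = \sqrt{154 - 60} = \sqrt{94}$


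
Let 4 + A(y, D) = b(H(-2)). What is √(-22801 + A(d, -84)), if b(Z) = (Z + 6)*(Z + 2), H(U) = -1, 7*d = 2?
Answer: 20*I*√57 ≈ 151.0*I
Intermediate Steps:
d = 2/7 (d = (⅐)*2 = 2/7 ≈ 0.28571)
b(Z) = (2 + Z)*(6 + Z) (b(Z) = (6 + Z)*(2 + Z) = (2 + Z)*(6 + Z))
A(y, D) = 1 (A(y, D) = -4 + (12 + (-1)² + 8*(-1)) = -4 + (12 + 1 - 8) = -4 + 5 = 1)
√(-22801 + A(d, -84)) = √(-22801 + 1) = √(-22800) = 20*I*√57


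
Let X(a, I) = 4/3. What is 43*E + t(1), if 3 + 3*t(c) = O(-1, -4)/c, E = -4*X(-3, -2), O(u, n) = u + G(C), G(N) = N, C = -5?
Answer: -697/3 ≈ -232.33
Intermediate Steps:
X(a, I) = 4/3 (X(a, I) = 4*(1/3) = 4/3)
O(u, n) = -5 + u (O(u, n) = u - 5 = -5 + u)
E = -16/3 (E = -4*4/3 = -16/3 ≈ -5.3333)
t(c) = -1 - 2/c (t(c) = -1 + ((-5 - 1)/c)/3 = -1 + (-6/c)/3 = -1 - 2/c)
43*E + t(1) = 43*(-16/3) + (-2 - 1*1)/1 = -688/3 + 1*(-2 - 1) = -688/3 + 1*(-3) = -688/3 - 3 = -697/3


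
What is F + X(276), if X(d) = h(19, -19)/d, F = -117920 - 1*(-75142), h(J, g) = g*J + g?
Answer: -2951777/69 ≈ -42779.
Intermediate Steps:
h(J, g) = g + J*g (h(J, g) = J*g + g = g + J*g)
F = -42778 (F = -117920 + 75142 = -42778)
X(d) = -380/d (X(d) = (-19*(1 + 19))/d = (-19*20)/d = -380/d)
F + X(276) = -42778 - 380/276 = -42778 - 380*1/276 = -42778 - 95/69 = -2951777/69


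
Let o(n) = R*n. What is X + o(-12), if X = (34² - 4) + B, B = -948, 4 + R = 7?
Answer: 168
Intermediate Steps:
R = 3 (R = -4 + 7 = 3)
o(n) = 3*n
X = 204 (X = (34² - 4) - 948 = (1156 - 4) - 948 = 1152 - 948 = 204)
X + o(-12) = 204 + 3*(-12) = 204 - 36 = 168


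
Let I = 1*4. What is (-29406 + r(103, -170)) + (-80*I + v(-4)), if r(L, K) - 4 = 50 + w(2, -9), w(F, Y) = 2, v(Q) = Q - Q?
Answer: -29670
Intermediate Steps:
I = 4
v(Q) = 0
r(L, K) = 56 (r(L, K) = 4 + (50 + 2) = 4 + 52 = 56)
(-29406 + r(103, -170)) + (-80*I + v(-4)) = (-29406 + 56) + (-80*4 + 0) = -29350 + (-320 + 0) = -29350 - 320 = -29670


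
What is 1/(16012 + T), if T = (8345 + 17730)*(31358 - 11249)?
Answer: 1/524358187 ≈ 1.9071e-9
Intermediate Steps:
T = 524342175 (T = 26075*20109 = 524342175)
1/(16012 + T) = 1/(16012 + 524342175) = 1/524358187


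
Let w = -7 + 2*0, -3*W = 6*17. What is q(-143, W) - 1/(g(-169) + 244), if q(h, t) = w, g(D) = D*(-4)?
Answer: -6441/920 ≈ -7.0011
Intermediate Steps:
g(D) = -4*D
W = -34 (W = -2*17 = -⅓*102 = -34)
w = -7 (w = -7 + 0 = -7)
q(h, t) = -7
q(-143, W) - 1/(g(-169) + 244) = -7 - 1/(-4*(-169) + 244) = -7 - 1/(676 + 244) = -7 - 1/920 = -6441/920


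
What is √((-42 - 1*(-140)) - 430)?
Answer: 2*I*√83 ≈ 18.221*I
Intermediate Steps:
√((-42 - 1*(-140)) - 430) = √((-42 + 140) - 430) = √(98 - 430) = √(-332) = 2*I*√83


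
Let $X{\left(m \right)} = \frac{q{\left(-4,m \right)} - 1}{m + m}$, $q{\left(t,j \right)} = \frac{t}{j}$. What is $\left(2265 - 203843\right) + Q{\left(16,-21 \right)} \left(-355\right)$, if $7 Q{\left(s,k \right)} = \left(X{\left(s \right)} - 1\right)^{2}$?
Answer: $- \frac{3303551037}{16384} \approx -2.0163 \cdot 10^{5}$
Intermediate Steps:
$X{\left(m \right)} = \frac{-1 - \frac{4}{m}}{2 m}$ ($X{\left(m \right)} = \frac{- \frac{4}{m} - 1}{m + m} = \frac{-1 - \frac{4}{m}}{2 m}$)
$Q{\left(s,k \right)} = \frac{\left(-1 + \frac{-4 - s}{2 s^{2}}\right)^{2}}{7}$ ($Q{\left(s,k \right)} = \frac{\left(\frac{-4 - s}{2 s^{2}} - 1\right)^{2}}{7} = \frac{\left(-1 + \frac{-4 - s}{2 s^{2}}\right)^{2}}{7}$)
$\left(2265 - 203843\right) + Q{\left(16,-21 \right)} \left(-355\right) = \left(2265 - 203843\right) + \frac{\left(4 + 16 + 2 \cdot 16^{2}\right)^{2}}{28 \cdot 65536} \left(-355\right) = -201578 + \frac{1}{28} \cdot \frac{1}{65536} \left(4 + 16 + 2 \cdot 256\right)^{2} \left(-355\right) = -201578 + \frac{1}{28} \cdot \frac{1}{65536} \left(4 + 16 + 512\right)^{2} \left(-355\right) = -201578 + \frac{1}{28} \cdot \frac{1}{65536} \cdot 532^{2} \left(-355\right) = -201578 + \frac{1}{28} \cdot \frac{1}{65536} \cdot 283024 \left(-355\right) = -201578 + \frac{2527}{16384} \left(-355\right) = -201578 - \frac{897085}{16384} = - \frac{3303551037}{16384}$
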